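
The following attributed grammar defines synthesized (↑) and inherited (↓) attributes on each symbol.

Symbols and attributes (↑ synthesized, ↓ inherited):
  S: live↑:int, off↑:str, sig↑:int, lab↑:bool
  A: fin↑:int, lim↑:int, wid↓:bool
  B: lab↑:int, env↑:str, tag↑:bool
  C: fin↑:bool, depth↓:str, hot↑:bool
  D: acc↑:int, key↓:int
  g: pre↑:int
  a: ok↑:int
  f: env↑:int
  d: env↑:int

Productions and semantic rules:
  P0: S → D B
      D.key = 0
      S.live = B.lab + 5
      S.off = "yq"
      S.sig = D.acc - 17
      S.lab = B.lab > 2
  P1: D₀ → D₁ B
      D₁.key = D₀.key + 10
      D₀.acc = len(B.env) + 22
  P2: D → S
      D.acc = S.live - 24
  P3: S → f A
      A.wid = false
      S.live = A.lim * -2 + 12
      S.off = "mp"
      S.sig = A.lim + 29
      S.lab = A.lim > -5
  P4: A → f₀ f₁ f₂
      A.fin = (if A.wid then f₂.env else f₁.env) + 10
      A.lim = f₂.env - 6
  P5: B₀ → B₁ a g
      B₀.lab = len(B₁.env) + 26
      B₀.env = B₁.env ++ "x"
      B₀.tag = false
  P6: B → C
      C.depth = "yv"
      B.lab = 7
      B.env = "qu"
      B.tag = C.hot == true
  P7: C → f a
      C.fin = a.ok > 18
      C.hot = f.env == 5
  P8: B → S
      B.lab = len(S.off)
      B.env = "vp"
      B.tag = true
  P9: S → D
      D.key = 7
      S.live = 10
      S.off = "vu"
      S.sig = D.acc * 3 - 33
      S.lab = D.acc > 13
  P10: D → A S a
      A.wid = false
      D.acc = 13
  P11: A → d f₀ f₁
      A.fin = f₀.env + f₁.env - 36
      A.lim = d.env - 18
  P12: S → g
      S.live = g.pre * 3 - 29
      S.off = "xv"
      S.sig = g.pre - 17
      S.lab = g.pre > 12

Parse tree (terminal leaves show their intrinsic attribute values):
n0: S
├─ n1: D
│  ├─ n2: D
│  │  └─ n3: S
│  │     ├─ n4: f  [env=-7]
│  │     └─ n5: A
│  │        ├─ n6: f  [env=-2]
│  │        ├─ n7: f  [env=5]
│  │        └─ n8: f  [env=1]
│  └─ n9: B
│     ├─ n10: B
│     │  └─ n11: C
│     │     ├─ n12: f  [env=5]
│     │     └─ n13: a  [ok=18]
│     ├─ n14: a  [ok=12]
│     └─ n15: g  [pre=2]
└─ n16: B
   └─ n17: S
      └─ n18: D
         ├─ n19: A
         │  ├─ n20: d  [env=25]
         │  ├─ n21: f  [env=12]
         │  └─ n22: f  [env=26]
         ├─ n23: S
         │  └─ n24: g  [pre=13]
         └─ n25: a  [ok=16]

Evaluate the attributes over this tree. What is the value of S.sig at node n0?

8

1. n1.key = 0  [0]
2. n2.key = 10  [D₀.key + 10]
3. n4.env = -7  [terminal]
4. n5.wid = false  [false]
5. n6.env = -2  [terminal]
6. n7.env = 5  [terminal]
7. n8.env = 1  [terminal]
8. n5.fin = 15  [(if A.wid then f₂.env else f₁.env) + 10]
9. n5.lim = -5  [f₂.env - 6]
10. n3.live = 22  [A.lim * -2 + 12]
11. n3.off = "mp"  ["mp"]
12. n3.sig = 24  [A.lim + 29]
13. n3.lab = false  [A.lim > -5]
14. n2.acc = -2  [S.live - 24]
15. n11.depth = "yv"  ["yv"]
16. n12.env = 5  [terminal]
17. n13.ok = 18  [terminal]
18. n11.fin = false  [a.ok > 18]
19. n11.hot = true  [f.env == 5]
20. n10.lab = 7  [7]
21. n10.env = "qu"  ["qu"]
22. n10.tag = true  [C.hot == true]
23. n14.ok = 12  [terminal]
24. n15.pre = 2  [terminal]
25. n9.lab = 28  [len(B₁.env) + 26]
26. n9.env = "qux"  [B₁.env ++ "x"]
27. n9.tag = false  [false]
28. n1.acc = 25  [len(B.env) + 22]
29. n18.key = 7  [7]
30. n19.wid = false  [false]
31. n20.env = 25  [terminal]
32. n21.env = 12  [terminal]
33. n22.env = 26  [terminal]
34. n19.fin = 2  [f₀.env + f₁.env - 36]
35. n19.lim = 7  [d.env - 18]
36. n24.pre = 13  [terminal]
37. n23.live = 10  [g.pre * 3 - 29]
38. n23.off = "xv"  ["xv"]
39. n23.sig = -4  [g.pre - 17]
40. n23.lab = true  [g.pre > 12]
41. n25.ok = 16  [terminal]
42. n18.acc = 13  [13]
43. n17.live = 10  [10]
44. n17.off = "vu"  ["vu"]
45. n17.sig = 6  [D.acc * 3 - 33]
46. n17.lab = false  [D.acc > 13]
47. n16.lab = 2  [len(S.off)]
48. n16.env = "vp"  ["vp"]
49. n16.tag = true  [true]
50. n0.live = 7  [B.lab + 5]
51. n0.off = "yq"  ["yq"]
52. n0.sig = 8  [D.acc - 17]
53. n0.lab = false  [B.lab > 2]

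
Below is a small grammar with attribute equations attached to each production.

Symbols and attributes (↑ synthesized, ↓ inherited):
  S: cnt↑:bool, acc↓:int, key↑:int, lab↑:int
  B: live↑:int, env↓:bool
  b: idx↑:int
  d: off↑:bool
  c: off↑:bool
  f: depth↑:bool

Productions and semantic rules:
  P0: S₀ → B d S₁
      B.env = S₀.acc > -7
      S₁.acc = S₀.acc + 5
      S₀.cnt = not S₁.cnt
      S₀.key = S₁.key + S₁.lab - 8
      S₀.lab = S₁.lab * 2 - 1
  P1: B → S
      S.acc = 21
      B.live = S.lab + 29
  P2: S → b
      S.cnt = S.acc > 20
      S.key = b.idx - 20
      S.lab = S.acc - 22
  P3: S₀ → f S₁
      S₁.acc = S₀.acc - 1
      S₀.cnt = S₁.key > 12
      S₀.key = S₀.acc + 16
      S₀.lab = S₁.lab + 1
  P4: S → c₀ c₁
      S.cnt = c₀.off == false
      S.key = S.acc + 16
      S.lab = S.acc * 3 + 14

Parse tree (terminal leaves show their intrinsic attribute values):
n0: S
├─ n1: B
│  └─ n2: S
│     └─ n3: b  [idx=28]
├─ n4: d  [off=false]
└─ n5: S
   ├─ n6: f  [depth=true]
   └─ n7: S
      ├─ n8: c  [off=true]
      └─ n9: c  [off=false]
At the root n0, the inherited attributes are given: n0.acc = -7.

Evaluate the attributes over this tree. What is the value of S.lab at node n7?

1. n0.acc = -7  [given at root]
2. n1.env = false  [S₀.acc > -7]
3. n2.acc = 21  [21]
4. n3.idx = 28  [terminal]
5. n2.cnt = true  [S.acc > 20]
6. n2.key = 8  [b.idx - 20]
7. n2.lab = -1  [S.acc - 22]
8. n1.live = 28  [S.lab + 29]
9. n4.off = false  [terminal]
10. n5.acc = -2  [S₀.acc + 5]
11. n6.depth = true  [terminal]
12. n7.acc = -3  [S₀.acc - 1]
13. n8.off = true  [terminal]
14. n9.off = false  [terminal]
15. n7.cnt = false  [c₀.off == false]
16. n7.key = 13  [S.acc + 16]
17. n7.lab = 5  [S.acc * 3 + 14]
18. n5.cnt = true  [S₁.key > 12]
19. n5.key = 14  [S₀.acc + 16]
20. n5.lab = 6  [S₁.lab + 1]
21. n0.cnt = false  [not S₁.cnt]
22. n0.key = 12  [S₁.key + S₁.lab - 8]
23. n0.lab = 11  [S₁.lab * 2 - 1]

5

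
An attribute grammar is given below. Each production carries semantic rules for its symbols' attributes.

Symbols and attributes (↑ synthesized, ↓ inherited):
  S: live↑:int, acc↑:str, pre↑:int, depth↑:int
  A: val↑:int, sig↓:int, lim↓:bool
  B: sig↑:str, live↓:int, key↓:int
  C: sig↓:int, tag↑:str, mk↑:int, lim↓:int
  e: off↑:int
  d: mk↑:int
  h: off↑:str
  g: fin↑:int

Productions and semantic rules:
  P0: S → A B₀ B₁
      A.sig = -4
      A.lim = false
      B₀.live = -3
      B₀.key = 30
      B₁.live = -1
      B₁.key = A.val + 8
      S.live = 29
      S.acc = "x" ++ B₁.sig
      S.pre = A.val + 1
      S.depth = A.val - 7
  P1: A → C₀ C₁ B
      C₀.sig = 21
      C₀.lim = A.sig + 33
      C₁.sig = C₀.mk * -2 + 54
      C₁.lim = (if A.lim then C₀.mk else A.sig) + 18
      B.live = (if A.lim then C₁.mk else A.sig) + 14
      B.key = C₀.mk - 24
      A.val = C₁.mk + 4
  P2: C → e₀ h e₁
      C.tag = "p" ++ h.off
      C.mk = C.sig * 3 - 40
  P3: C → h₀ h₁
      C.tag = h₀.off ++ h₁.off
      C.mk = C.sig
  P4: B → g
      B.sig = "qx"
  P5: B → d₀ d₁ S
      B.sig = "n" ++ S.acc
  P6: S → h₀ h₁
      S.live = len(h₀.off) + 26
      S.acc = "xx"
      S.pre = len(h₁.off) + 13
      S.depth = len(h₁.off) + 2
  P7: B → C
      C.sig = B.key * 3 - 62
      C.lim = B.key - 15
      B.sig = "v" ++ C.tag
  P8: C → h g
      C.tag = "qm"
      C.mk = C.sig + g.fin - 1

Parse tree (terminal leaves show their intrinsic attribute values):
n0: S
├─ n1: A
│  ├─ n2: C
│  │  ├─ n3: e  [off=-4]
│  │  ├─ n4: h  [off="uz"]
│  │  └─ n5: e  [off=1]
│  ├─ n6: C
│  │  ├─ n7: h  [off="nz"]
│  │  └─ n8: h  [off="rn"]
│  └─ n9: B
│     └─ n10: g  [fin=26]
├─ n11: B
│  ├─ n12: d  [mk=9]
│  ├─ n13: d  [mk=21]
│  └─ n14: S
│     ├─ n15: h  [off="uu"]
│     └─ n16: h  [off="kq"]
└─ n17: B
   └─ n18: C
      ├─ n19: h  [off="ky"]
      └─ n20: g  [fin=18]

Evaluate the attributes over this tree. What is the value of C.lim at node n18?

1. n1.sig = -4  [-4]
2. n1.lim = false  [false]
3. n2.sig = 21  [21]
4. n2.lim = 29  [A.sig + 33]
5. n3.off = -4  [terminal]
6. n4.off = "uz"  [terminal]
7. n5.off = 1  [terminal]
8. n2.tag = "puz"  ["p" ++ h.off]
9. n2.mk = 23  [C.sig * 3 - 40]
10. n6.sig = 8  [C₀.mk * -2 + 54]
11. n6.lim = 14  [(if A.lim then C₀.mk else A.sig) + 18]
12. n7.off = "nz"  [terminal]
13. n8.off = "rn"  [terminal]
14. n6.tag = "nzrn"  [h₀.off ++ h₁.off]
15. n6.mk = 8  [C.sig]
16. n9.live = 10  [(if A.lim then C₁.mk else A.sig) + 14]
17. n9.key = -1  [C₀.mk - 24]
18. n10.fin = 26  [terminal]
19. n9.sig = "qx"  ["qx"]
20. n1.val = 12  [C₁.mk + 4]
21. n11.live = -3  [-3]
22. n11.key = 30  [30]
23. n12.mk = 9  [terminal]
24. n13.mk = 21  [terminal]
25. n15.off = "uu"  [terminal]
26. n16.off = "kq"  [terminal]
27. n14.live = 28  [len(h₀.off) + 26]
28. n14.acc = "xx"  ["xx"]
29. n14.pre = 15  [len(h₁.off) + 13]
30. n14.depth = 4  [len(h₁.off) + 2]
31. n11.sig = "nxx"  ["n" ++ S.acc]
32. n17.live = -1  [-1]
33. n17.key = 20  [A.val + 8]
34. n18.sig = -2  [B.key * 3 - 62]
35. n18.lim = 5  [B.key - 15]
36. n19.off = "ky"  [terminal]
37. n20.fin = 18  [terminal]
38. n18.tag = "qm"  ["qm"]
39. n18.mk = 15  [C.sig + g.fin - 1]
40. n17.sig = "vqm"  ["v" ++ C.tag]
41. n0.live = 29  [29]
42. n0.acc = "xvqm"  ["x" ++ B₁.sig]
43. n0.pre = 13  [A.val + 1]
44. n0.depth = 5  [A.val - 7]

5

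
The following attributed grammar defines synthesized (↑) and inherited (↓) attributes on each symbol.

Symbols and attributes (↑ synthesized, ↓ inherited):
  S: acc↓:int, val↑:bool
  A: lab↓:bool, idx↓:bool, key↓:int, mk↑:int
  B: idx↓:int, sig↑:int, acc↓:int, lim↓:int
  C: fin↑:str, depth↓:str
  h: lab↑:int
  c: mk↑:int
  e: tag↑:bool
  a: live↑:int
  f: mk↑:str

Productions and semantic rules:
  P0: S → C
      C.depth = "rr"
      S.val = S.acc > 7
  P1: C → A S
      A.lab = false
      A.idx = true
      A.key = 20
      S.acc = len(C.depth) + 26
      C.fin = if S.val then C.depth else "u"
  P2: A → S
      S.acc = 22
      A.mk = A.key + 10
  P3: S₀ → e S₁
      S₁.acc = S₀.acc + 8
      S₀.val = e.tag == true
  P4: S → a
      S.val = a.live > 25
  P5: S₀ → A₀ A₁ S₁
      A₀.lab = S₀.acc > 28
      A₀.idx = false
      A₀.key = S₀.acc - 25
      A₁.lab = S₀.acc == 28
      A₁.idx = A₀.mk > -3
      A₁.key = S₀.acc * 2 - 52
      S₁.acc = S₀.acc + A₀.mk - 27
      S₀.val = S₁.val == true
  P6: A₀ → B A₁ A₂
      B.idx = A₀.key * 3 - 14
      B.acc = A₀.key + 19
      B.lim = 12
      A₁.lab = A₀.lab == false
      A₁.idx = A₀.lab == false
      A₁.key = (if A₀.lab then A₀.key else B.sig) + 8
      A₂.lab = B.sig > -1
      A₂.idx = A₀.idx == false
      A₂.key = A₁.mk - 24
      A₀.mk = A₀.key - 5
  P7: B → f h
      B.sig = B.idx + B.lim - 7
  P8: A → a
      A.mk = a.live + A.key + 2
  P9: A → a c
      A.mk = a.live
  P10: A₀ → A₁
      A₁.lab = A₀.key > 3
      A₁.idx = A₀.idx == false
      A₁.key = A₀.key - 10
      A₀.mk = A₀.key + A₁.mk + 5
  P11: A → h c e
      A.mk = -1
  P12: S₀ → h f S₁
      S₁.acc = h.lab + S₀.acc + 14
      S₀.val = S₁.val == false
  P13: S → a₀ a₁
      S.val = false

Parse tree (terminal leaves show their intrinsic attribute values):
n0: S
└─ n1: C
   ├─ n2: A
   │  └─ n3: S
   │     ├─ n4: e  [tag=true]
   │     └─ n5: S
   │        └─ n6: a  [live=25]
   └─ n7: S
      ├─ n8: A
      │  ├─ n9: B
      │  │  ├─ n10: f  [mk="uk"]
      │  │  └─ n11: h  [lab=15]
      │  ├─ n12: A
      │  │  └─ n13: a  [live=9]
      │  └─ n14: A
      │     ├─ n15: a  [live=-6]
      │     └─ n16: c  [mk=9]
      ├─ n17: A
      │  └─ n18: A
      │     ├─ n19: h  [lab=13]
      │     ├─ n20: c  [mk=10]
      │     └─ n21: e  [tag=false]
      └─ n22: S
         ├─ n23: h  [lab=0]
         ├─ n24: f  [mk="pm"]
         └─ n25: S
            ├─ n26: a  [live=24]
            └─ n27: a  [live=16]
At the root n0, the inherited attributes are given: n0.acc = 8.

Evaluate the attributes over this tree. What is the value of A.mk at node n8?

1. n0.acc = 8  [given at root]
2. n1.depth = "rr"  ["rr"]
3. n2.lab = false  [false]
4. n2.idx = true  [true]
5. n2.key = 20  [20]
6. n3.acc = 22  [22]
7. n4.tag = true  [terminal]
8. n5.acc = 30  [S₀.acc + 8]
9. n6.live = 25  [terminal]
10. n5.val = false  [a.live > 25]
11. n3.val = true  [e.tag == true]
12. n2.mk = 30  [A.key + 10]
13. n7.acc = 28  [len(C.depth) + 26]
14. n8.lab = false  [S₀.acc > 28]
15. n8.idx = false  [false]
16. n8.key = 3  [S₀.acc - 25]
17. n9.idx = -5  [A₀.key * 3 - 14]
18. n9.acc = 22  [A₀.key + 19]
19. n9.lim = 12  [12]
20. n10.mk = "uk"  [terminal]
21. n11.lab = 15  [terminal]
22. n9.sig = 0  [B.idx + B.lim - 7]
23. n12.lab = true  [A₀.lab == false]
24. n12.idx = true  [A₀.lab == false]
25. n12.key = 8  [(if A₀.lab then A₀.key else B.sig) + 8]
26. n13.live = 9  [terminal]
27. n12.mk = 19  [a.live + A.key + 2]
28. n14.lab = true  [B.sig > -1]
29. n14.idx = true  [A₀.idx == false]
30. n14.key = -5  [A₁.mk - 24]
31. n15.live = -6  [terminal]
32. n16.mk = 9  [terminal]
33. n14.mk = -6  [a.live]
34. n8.mk = -2  [A₀.key - 5]
35. n17.lab = true  [S₀.acc == 28]
36. n17.idx = true  [A₀.mk > -3]
37. n17.key = 4  [S₀.acc * 2 - 52]
38. n18.lab = true  [A₀.key > 3]
39. n18.idx = false  [A₀.idx == false]
40. n18.key = -6  [A₀.key - 10]
41. n19.lab = 13  [terminal]
42. n20.mk = 10  [terminal]
43. n21.tag = false  [terminal]
44. n18.mk = -1  [-1]
45. n17.mk = 8  [A₀.key + A₁.mk + 5]
46. n22.acc = -1  [S₀.acc + A₀.mk - 27]
47. n23.lab = 0  [terminal]
48. n24.mk = "pm"  [terminal]
49. n25.acc = 13  [h.lab + S₀.acc + 14]
50. n26.live = 24  [terminal]
51. n27.live = 16  [terminal]
52. n25.val = false  [false]
53. n22.val = true  [S₁.val == false]
54. n7.val = true  [S₁.val == true]
55. n1.fin = "rr"  [if S.val then C.depth else "u"]
56. n0.val = true  [S.acc > 7]

-2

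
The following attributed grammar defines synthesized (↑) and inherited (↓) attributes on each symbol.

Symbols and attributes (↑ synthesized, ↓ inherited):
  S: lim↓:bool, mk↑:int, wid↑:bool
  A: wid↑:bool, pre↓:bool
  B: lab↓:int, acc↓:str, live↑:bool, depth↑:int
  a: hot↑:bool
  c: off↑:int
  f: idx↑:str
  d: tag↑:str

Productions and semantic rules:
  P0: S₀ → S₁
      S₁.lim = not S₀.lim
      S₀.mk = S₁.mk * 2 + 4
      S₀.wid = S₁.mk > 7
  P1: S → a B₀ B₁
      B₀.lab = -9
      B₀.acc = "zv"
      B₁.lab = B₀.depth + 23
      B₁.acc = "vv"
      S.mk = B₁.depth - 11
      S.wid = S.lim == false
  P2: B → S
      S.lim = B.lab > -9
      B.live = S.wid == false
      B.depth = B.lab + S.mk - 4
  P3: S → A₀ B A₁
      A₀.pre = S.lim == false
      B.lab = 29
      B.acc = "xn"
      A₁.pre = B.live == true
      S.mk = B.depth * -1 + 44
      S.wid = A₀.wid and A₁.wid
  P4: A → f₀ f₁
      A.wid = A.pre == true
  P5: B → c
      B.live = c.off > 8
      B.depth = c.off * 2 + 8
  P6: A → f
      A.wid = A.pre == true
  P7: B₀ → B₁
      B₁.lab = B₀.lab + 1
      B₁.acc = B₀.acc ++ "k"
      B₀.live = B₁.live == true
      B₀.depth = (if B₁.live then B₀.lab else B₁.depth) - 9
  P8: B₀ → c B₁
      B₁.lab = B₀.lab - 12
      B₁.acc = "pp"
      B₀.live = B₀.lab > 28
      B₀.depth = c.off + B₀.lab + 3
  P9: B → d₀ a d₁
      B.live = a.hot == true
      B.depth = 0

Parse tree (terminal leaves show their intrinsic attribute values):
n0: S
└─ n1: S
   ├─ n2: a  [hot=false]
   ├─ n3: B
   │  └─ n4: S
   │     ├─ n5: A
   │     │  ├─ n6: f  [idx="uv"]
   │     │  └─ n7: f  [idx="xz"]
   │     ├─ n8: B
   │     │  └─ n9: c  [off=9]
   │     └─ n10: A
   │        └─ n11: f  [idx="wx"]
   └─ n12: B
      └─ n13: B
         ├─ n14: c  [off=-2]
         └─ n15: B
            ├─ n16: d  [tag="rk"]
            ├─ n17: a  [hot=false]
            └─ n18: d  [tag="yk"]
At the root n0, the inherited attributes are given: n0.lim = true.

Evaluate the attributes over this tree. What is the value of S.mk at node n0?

20

1. n0.lim = true  [given at root]
2. n1.lim = false  [not S₀.lim]
3. n2.hot = false  [terminal]
4. n3.lab = -9  [-9]
5. n3.acc = "zv"  ["zv"]
6. n4.lim = false  [B.lab > -9]
7. n5.pre = true  [S.lim == false]
8. n6.idx = "uv"  [terminal]
9. n7.idx = "xz"  [terminal]
10. n5.wid = true  [A.pre == true]
11. n8.lab = 29  [29]
12. n8.acc = "xn"  ["xn"]
13. n9.off = 9  [terminal]
14. n8.live = true  [c.off > 8]
15. n8.depth = 26  [c.off * 2 + 8]
16. n10.pre = true  [B.live == true]
17. n11.idx = "wx"  [terminal]
18. n10.wid = true  [A.pre == true]
19. n4.mk = 18  [B.depth * -1 + 44]
20. n4.wid = true  [A₀.wid and A₁.wid]
21. n3.live = false  [S.wid == false]
22. n3.depth = 5  [B.lab + S.mk - 4]
23. n12.lab = 28  [B₀.depth + 23]
24. n12.acc = "vv"  ["vv"]
25. n13.lab = 29  [B₀.lab + 1]
26. n13.acc = "vvk"  [B₀.acc ++ "k"]
27. n14.off = -2  [terminal]
28. n15.lab = 17  [B₀.lab - 12]
29. n15.acc = "pp"  ["pp"]
30. n16.tag = "rk"  [terminal]
31. n17.hot = false  [terminal]
32. n18.tag = "yk"  [terminal]
33. n15.live = false  [a.hot == true]
34. n15.depth = 0  [0]
35. n13.live = true  [B₀.lab > 28]
36. n13.depth = 30  [c.off + B₀.lab + 3]
37. n12.live = true  [B₁.live == true]
38. n12.depth = 19  [(if B₁.live then B₀.lab else B₁.depth) - 9]
39. n1.mk = 8  [B₁.depth - 11]
40. n1.wid = true  [S.lim == false]
41. n0.mk = 20  [S₁.mk * 2 + 4]
42. n0.wid = true  [S₁.mk > 7]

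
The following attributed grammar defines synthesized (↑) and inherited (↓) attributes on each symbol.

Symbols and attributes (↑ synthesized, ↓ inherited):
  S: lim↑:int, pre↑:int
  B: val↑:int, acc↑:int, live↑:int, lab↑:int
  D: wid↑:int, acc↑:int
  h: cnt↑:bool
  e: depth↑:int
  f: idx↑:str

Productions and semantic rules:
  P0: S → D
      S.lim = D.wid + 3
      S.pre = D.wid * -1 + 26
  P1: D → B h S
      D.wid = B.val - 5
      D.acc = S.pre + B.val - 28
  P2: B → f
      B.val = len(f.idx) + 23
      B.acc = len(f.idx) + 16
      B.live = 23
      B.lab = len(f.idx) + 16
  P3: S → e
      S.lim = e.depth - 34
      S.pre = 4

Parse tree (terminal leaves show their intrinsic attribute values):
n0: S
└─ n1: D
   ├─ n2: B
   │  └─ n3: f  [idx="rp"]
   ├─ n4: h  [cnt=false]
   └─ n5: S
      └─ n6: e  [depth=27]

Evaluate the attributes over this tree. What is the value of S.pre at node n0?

6

1. n3.idx = "rp"  [terminal]
2. n2.val = 25  [len(f.idx) + 23]
3. n2.acc = 18  [len(f.idx) + 16]
4. n2.live = 23  [23]
5. n2.lab = 18  [len(f.idx) + 16]
6. n4.cnt = false  [terminal]
7. n6.depth = 27  [terminal]
8. n5.lim = -7  [e.depth - 34]
9. n5.pre = 4  [4]
10. n1.wid = 20  [B.val - 5]
11. n1.acc = 1  [S.pre + B.val - 28]
12. n0.lim = 23  [D.wid + 3]
13. n0.pre = 6  [D.wid * -1 + 26]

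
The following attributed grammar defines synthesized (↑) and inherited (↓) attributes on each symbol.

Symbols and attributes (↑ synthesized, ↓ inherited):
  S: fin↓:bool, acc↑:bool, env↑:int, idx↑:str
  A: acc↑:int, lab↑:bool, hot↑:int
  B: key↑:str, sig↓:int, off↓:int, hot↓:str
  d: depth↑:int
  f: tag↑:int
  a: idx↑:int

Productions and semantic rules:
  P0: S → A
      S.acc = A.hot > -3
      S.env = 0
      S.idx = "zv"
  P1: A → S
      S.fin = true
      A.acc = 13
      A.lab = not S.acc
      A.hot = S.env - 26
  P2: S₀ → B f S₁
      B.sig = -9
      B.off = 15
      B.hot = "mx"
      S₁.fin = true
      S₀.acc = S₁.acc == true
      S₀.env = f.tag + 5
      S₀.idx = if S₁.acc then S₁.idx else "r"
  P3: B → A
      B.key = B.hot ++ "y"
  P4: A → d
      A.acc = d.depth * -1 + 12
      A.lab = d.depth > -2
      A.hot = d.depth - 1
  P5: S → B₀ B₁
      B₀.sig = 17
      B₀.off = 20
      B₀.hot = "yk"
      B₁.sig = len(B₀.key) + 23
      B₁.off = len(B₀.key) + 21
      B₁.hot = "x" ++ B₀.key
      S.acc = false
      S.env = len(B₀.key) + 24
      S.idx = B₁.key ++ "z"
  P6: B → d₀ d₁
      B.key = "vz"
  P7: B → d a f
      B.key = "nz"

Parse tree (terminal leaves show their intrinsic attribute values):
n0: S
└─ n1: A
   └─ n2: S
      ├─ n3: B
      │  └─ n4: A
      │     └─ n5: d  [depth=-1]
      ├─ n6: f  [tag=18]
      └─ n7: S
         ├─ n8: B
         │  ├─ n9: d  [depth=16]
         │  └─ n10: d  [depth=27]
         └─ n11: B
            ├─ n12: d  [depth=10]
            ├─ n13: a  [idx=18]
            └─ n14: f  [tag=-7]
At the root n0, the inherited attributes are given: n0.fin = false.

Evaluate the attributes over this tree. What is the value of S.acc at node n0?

1. n0.fin = false  [given at root]
2. n2.fin = true  [true]
3. n3.sig = -9  [-9]
4. n3.off = 15  [15]
5. n3.hot = "mx"  ["mx"]
6. n5.depth = -1  [terminal]
7. n4.acc = 13  [d.depth * -1 + 12]
8. n4.lab = true  [d.depth > -2]
9. n4.hot = -2  [d.depth - 1]
10. n3.key = "mxy"  [B.hot ++ "y"]
11. n6.tag = 18  [terminal]
12. n7.fin = true  [true]
13. n8.sig = 17  [17]
14. n8.off = 20  [20]
15. n8.hot = "yk"  ["yk"]
16. n9.depth = 16  [terminal]
17. n10.depth = 27  [terminal]
18. n8.key = "vz"  ["vz"]
19. n11.sig = 25  [len(B₀.key) + 23]
20. n11.off = 23  [len(B₀.key) + 21]
21. n11.hot = "xvz"  ["x" ++ B₀.key]
22. n12.depth = 10  [terminal]
23. n13.idx = 18  [terminal]
24. n14.tag = -7  [terminal]
25. n11.key = "nz"  ["nz"]
26. n7.acc = false  [false]
27. n7.env = 26  [len(B₀.key) + 24]
28. n7.idx = "nzz"  [B₁.key ++ "z"]
29. n2.acc = false  [S₁.acc == true]
30. n2.env = 23  [f.tag + 5]
31. n2.idx = "r"  [if S₁.acc then S₁.idx else "r"]
32. n1.acc = 13  [13]
33. n1.lab = true  [not S.acc]
34. n1.hot = -3  [S.env - 26]
35. n0.acc = false  [A.hot > -3]
36. n0.env = 0  [0]
37. n0.idx = "zv"  ["zv"]

false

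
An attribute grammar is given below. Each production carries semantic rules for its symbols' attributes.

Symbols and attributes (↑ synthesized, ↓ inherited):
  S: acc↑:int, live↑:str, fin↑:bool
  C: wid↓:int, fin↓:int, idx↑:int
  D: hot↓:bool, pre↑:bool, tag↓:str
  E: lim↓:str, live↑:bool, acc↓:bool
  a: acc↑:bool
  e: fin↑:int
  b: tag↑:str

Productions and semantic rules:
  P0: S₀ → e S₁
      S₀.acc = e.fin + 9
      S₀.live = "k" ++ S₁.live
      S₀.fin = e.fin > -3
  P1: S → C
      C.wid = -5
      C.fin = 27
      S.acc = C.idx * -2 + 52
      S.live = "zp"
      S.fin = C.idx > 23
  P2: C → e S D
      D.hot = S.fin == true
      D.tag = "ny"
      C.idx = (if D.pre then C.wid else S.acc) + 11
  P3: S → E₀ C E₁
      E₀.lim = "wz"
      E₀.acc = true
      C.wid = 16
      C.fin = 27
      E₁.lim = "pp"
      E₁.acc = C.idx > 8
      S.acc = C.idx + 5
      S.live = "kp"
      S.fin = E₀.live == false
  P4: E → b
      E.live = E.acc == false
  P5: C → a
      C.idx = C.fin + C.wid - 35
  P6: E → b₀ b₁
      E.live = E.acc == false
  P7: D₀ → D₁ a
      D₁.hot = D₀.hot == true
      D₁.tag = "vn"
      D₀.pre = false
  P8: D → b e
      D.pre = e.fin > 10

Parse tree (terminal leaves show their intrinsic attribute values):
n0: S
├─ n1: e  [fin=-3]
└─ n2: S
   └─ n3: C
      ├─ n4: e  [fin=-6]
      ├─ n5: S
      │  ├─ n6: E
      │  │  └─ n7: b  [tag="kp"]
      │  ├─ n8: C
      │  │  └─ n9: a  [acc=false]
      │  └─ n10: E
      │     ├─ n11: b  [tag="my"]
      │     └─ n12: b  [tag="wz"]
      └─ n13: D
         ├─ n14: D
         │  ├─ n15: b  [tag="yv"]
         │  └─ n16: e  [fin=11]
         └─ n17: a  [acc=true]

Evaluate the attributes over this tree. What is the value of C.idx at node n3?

24

1. n1.fin = -3  [terminal]
2. n3.wid = -5  [-5]
3. n3.fin = 27  [27]
4. n4.fin = -6  [terminal]
5. n6.lim = "wz"  ["wz"]
6. n6.acc = true  [true]
7. n7.tag = "kp"  [terminal]
8. n6.live = false  [E.acc == false]
9. n8.wid = 16  [16]
10. n8.fin = 27  [27]
11. n9.acc = false  [terminal]
12. n8.idx = 8  [C.fin + C.wid - 35]
13. n10.lim = "pp"  ["pp"]
14. n10.acc = false  [C.idx > 8]
15. n11.tag = "my"  [terminal]
16. n12.tag = "wz"  [terminal]
17. n10.live = true  [E.acc == false]
18. n5.acc = 13  [C.idx + 5]
19. n5.live = "kp"  ["kp"]
20. n5.fin = true  [E₀.live == false]
21. n13.hot = true  [S.fin == true]
22. n13.tag = "ny"  ["ny"]
23. n14.hot = true  [D₀.hot == true]
24. n14.tag = "vn"  ["vn"]
25. n15.tag = "yv"  [terminal]
26. n16.fin = 11  [terminal]
27. n14.pre = true  [e.fin > 10]
28. n17.acc = true  [terminal]
29. n13.pre = false  [false]
30. n3.idx = 24  [(if D.pre then C.wid else S.acc) + 11]
31. n2.acc = 4  [C.idx * -2 + 52]
32. n2.live = "zp"  ["zp"]
33. n2.fin = true  [C.idx > 23]
34. n0.acc = 6  [e.fin + 9]
35. n0.live = "kzp"  ["k" ++ S₁.live]
36. n0.fin = false  [e.fin > -3]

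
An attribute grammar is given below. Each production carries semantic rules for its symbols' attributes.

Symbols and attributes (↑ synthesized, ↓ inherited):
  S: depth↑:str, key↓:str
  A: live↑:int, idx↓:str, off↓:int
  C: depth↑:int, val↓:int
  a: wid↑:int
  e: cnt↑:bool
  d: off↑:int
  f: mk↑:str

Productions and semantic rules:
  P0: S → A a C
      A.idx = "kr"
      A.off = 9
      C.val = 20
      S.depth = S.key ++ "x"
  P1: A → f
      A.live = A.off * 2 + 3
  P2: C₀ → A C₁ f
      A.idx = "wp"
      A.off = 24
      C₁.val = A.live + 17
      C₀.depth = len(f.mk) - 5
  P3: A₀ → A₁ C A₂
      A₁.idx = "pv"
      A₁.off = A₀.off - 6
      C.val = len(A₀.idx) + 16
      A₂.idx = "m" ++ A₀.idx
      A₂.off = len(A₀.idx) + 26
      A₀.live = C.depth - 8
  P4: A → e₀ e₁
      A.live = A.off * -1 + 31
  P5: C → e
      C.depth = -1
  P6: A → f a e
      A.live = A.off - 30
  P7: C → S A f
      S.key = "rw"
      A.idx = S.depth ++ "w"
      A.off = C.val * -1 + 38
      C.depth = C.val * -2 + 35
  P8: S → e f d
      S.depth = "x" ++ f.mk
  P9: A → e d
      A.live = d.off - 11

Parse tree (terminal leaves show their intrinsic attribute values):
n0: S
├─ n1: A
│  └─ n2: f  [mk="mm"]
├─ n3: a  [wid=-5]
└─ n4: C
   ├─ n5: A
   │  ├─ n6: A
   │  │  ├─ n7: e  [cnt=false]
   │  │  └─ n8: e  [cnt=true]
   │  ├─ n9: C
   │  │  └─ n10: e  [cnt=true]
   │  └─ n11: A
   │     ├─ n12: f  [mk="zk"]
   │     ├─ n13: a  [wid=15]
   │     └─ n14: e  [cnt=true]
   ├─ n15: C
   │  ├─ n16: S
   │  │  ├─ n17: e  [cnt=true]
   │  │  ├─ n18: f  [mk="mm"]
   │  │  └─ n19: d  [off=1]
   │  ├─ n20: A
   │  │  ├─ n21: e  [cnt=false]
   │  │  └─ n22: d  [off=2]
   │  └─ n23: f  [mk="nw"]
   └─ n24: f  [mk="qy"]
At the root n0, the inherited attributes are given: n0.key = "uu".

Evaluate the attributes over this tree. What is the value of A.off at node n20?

1. n0.key = "uu"  [given at root]
2. n1.idx = "kr"  ["kr"]
3. n1.off = 9  [9]
4. n2.mk = "mm"  [terminal]
5. n1.live = 21  [A.off * 2 + 3]
6. n3.wid = -5  [terminal]
7. n4.val = 20  [20]
8. n5.idx = "wp"  ["wp"]
9. n5.off = 24  [24]
10. n6.idx = "pv"  ["pv"]
11. n6.off = 18  [A₀.off - 6]
12. n7.cnt = false  [terminal]
13. n8.cnt = true  [terminal]
14. n6.live = 13  [A.off * -1 + 31]
15. n9.val = 18  [len(A₀.idx) + 16]
16. n10.cnt = true  [terminal]
17. n9.depth = -1  [-1]
18. n11.idx = "mwp"  ["m" ++ A₀.idx]
19. n11.off = 28  [len(A₀.idx) + 26]
20. n12.mk = "zk"  [terminal]
21. n13.wid = 15  [terminal]
22. n14.cnt = true  [terminal]
23. n11.live = -2  [A.off - 30]
24. n5.live = -9  [C.depth - 8]
25. n15.val = 8  [A.live + 17]
26. n16.key = "rw"  ["rw"]
27. n17.cnt = true  [terminal]
28. n18.mk = "mm"  [terminal]
29. n19.off = 1  [terminal]
30. n16.depth = "xmm"  ["x" ++ f.mk]
31. n20.idx = "xmmw"  [S.depth ++ "w"]
32. n20.off = 30  [C.val * -1 + 38]
33. n21.cnt = false  [terminal]
34. n22.off = 2  [terminal]
35. n20.live = -9  [d.off - 11]
36. n23.mk = "nw"  [terminal]
37. n15.depth = 19  [C.val * -2 + 35]
38. n24.mk = "qy"  [terminal]
39. n4.depth = -3  [len(f.mk) - 5]
40. n0.depth = "uux"  [S.key ++ "x"]

30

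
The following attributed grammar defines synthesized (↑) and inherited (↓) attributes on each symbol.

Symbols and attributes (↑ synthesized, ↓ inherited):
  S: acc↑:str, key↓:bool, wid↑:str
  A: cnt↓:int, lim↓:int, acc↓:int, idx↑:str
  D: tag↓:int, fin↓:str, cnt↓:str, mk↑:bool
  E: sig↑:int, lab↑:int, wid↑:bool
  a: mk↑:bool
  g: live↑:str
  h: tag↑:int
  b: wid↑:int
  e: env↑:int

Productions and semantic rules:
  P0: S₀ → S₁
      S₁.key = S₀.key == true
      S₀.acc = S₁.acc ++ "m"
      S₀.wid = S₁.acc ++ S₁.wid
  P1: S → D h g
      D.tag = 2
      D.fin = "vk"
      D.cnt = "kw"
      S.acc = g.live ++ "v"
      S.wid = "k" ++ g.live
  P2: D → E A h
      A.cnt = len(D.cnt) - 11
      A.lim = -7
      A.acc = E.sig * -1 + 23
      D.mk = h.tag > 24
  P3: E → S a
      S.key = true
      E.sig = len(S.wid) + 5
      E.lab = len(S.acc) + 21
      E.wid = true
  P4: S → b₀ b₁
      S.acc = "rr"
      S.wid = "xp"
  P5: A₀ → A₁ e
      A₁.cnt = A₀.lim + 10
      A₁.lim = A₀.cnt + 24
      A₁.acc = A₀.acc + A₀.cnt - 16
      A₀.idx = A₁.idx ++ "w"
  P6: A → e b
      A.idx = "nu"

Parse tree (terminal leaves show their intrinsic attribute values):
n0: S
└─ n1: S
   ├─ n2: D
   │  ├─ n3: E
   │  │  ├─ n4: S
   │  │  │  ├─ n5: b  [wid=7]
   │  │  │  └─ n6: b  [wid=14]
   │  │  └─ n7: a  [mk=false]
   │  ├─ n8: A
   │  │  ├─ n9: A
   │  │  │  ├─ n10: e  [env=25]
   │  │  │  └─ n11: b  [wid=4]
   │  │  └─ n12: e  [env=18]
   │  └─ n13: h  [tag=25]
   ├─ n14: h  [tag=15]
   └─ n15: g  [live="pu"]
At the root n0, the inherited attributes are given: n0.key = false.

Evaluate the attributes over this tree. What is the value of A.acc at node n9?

-9

1. n0.key = false  [given at root]
2. n1.key = false  [S₀.key == true]
3. n2.tag = 2  [2]
4. n2.fin = "vk"  ["vk"]
5. n2.cnt = "kw"  ["kw"]
6. n4.key = true  [true]
7. n5.wid = 7  [terminal]
8. n6.wid = 14  [terminal]
9. n4.acc = "rr"  ["rr"]
10. n4.wid = "xp"  ["xp"]
11. n7.mk = false  [terminal]
12. n3.sig = 7  [len(S.wid) + 5]
13. n3.lab = 23  [len(S.acc) + 21]
14. n3.wid = true  [true]
15. n8.cnt = -9  [len(D.cnt) - 11]
16. n8.lim = -7  [-7]
17. n8.acc = 16  [E.sig * -1 + 23]
18. n9.cnt = 3  [A₀.lim + 10]
19. n9.lim = 15  [A₀.cnt + 24]
20. n9.acc = -9  [A₀.acc + A₀.cnt - 16]
21. n10.env = 25  [terminal]
22. n11.wid = 4  [terminal]
23. n9.idx = "nu"  ["nu"]
24. n12.env = 18  [terminal]
25. n8.idx = "nuw"  [A₁.idx ++ "w"]
26. n13.tag = 25  [terminal]
27. n2.mk = true  [h.tag > 24]
28. n14.tag = 15  [terminal]
29. n15.live = "pu"  [terminal]
30. n1.acc = "puv"  [g.live ++ "v"]
31. n1.wid = "kpu"  ["k" ++ g.live]
32. n0.acc = "puvm"  [S₁.acc ++ "m"]
33. n0.wid = "puvkpu"  [S₁.acc ++ S₁.wid]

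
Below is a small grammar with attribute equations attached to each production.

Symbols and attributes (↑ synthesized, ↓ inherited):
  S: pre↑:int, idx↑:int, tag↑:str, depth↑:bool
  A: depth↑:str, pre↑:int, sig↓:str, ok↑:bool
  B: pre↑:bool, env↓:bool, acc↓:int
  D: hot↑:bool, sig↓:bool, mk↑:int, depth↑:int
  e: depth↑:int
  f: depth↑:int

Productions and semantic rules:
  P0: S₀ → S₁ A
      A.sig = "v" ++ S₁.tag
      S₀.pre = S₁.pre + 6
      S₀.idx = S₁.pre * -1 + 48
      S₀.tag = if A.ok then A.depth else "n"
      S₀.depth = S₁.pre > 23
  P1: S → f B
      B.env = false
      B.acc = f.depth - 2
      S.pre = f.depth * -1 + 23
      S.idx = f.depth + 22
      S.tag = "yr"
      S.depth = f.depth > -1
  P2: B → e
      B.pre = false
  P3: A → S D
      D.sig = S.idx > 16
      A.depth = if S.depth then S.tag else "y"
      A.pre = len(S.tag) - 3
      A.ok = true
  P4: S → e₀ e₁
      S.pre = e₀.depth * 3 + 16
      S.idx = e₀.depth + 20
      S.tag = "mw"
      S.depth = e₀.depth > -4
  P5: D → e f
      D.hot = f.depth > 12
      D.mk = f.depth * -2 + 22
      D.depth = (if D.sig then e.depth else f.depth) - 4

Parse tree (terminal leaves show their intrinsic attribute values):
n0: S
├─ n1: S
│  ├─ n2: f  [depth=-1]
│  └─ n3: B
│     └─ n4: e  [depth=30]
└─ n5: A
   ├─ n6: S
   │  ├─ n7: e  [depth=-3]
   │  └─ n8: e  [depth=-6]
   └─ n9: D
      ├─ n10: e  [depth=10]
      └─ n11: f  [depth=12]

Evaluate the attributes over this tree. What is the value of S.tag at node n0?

1. n2.depth = -1  [terminal]
2. n3.env = false  [false]
3. n3.acc = -3  [f.depth - 2]
4. n4.depth = 30  [terminal]
5. n3.pre = false  [false]
6. n1.pre = 24  [f.depth * -1 + 23]
7. n1.idx = 21  [f.depth + 22]
8. n1.tag = "yr"  ["yr"]
9. n1.depth = false  [f.depth > -1]
10. n5.sig = "vyr"  ["v" ++ S₁.tag]
11. n7.depth = -3  [terminal]
12. n8.depth = -6  [terminal]
13. n6.pre = 7  [e₀.depth * 3 + 16]
14. n6.idx = 17  [e₀.depth + 20]
15. n6.tag = "mw"  ["mw"]
16. n6.depth = true  [e₀.depth > -4]
17. n9.sig = true  [S.idx > 16]
18. n10.depth = 10  [terminal]
19. n11.depth = 12  [terminal]
20. n9.hot = false  [f.depth > 12]
21. n9.mk = -2  [f.depth * -2 + 22]
22. n9.depth = 6  [(if D.sig then e.depth else f.depth) - 4]
23. n5.depth = "mw"  [if S.depth then S.tag else "y"]
24. n5.pre = -1  [len(S.tag) - 3]
25. n5.ok = true  [true]
26. n0.pre = 30  [S₁.pre + 6]
27. n0.idx = 24  [S₁.pre * -1 + 48]
28. n0.tag = "mw"  [if A.ok then A.depth else "n"]
29. n0.depth = true  [S₁.pre > 23]

"mw"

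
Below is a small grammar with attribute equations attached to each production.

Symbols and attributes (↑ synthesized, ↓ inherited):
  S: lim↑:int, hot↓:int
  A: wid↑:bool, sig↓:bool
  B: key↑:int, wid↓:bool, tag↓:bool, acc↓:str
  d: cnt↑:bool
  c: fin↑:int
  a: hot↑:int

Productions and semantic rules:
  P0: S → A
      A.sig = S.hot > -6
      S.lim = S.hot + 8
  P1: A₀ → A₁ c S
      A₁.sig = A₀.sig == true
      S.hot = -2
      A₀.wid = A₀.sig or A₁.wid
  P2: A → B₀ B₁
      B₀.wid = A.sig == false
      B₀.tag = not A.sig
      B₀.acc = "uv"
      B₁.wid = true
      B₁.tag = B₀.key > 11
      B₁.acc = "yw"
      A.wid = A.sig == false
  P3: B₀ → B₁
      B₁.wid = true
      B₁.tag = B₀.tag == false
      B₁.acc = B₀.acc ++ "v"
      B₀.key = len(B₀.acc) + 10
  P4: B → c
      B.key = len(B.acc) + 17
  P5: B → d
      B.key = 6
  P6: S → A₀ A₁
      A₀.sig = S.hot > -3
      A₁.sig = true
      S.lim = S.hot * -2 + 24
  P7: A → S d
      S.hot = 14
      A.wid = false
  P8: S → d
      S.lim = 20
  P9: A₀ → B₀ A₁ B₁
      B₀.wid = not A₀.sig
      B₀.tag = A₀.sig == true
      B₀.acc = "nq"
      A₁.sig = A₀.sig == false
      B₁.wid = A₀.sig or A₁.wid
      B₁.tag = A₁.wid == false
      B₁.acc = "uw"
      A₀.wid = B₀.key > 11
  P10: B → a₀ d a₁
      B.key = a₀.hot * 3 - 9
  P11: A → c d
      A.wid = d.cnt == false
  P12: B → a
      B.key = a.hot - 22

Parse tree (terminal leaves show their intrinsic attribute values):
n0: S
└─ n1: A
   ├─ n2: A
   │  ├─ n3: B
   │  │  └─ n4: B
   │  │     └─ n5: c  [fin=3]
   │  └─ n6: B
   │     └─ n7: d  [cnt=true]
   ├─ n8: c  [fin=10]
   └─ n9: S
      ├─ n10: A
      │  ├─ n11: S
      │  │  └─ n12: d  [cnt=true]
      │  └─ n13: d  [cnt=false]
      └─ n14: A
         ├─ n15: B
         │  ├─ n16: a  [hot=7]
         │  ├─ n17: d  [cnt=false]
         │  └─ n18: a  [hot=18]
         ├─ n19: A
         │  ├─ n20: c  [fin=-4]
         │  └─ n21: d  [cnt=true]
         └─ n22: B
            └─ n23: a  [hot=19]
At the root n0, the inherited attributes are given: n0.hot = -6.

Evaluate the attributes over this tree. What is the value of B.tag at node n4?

1. n0.hot = -6  [given at root]
2. n1.sig = false  [S.hot > -6]
3. n2.sig = false  [A₀.sig == true]
4. n3.wid = true  [A.sig == false]
5. n3.tag = true  [not A.sig]
6. n3.acc = "uv"  ["uv"]
7. n4.wid = true  [true]
8. n4.tag = false  [B₀.tag == false]
9. n4.acc = "uvv"  [B₀.acc ++ "v"]
10. n5.fin = 3  [terminal]
11. n4.key = 20  [len(B.acc) + 17]
12. n3.key = 12  [len(B₀.acc) + 10]
13. n6.wid = true  [true]
14. n6.tag = true  [B₀.key > 11]
15. n6.acc = "yw"  ["yw"]
16. n7.cnt = true  [terminal]
17. n6.key = 6  [6]
18. n2.wid = true  [A.sig == false]
19. n8.fin = 10  [terminal]
20. n9.hot = -2  [-2]
21. n10.sig = true  [S.hot > -3]
22. n11.hot = 14  [14]
23. n12.cnt = true  [terminal]
24. n11.lim = 20  [20]
25. n13.cnt = false  [terminal]
26. n10.wid = false  [false]
27. n14.sig = true  [true]
28. n15.wid = false  [not A₀.sig]
29. n15.tag = true  [A₀.sig == true]
30. n15.acc = "nq"  ["nq"]
31. n16.hot = 7  [terminal]
32. n17.cnt = false  [terminal]
33. n18.hot = 18  [terminal]
34. n15.key = 12  [a₀.hot * 3 - 9]
35. n19.sig = false  [A₀.sig == false]
36. n20.fin = -4  [terminal]
37. n21.cnt = true  [terminal]
38. n19.wid = false  [d.cnt == false]
39. n22.wid = true  [A₀.sig or A₁.wid]
40. n22.tag = true  [A₁.wid == false]
41. n22.acc = "uw"  ["uw"]
42. n23.hot = 19  [terminal]
43. n22.key = -3  [a.hot - 22]
44. n14.wid = true  [B₀.key > 11]
45. n9.lim = 28  [S.hot * -2 + 24]
46. n1.wid = true  [A₀.sig or A₁.wid]
47. n0.lim = 2  [S.hot + 8]

false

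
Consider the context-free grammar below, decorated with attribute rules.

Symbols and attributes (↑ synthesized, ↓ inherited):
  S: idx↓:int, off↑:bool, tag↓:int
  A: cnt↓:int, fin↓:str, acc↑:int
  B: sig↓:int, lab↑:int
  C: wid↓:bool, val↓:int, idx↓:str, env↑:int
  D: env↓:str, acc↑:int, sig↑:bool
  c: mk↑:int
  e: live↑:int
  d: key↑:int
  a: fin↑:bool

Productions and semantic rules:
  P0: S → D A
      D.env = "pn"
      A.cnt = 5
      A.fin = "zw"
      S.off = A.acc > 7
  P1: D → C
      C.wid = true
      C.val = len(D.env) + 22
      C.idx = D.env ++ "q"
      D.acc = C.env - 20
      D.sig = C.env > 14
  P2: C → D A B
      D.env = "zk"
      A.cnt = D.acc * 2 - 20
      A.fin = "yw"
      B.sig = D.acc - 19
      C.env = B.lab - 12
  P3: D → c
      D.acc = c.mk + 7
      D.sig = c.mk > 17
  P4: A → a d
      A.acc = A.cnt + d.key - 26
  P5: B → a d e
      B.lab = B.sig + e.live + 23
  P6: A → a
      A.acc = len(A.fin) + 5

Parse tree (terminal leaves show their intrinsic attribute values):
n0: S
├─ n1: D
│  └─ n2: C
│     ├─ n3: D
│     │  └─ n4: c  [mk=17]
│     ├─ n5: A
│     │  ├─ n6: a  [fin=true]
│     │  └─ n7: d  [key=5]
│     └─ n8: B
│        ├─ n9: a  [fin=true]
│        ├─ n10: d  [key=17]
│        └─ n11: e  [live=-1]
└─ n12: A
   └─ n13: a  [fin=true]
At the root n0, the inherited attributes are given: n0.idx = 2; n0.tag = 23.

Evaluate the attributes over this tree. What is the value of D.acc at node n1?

1. n0.idx = 2  [given at root]
2. n0.tag = 23  [given at root]
3. n1.env = "pn"  ["pn"]
4. n2.wid = true  [true]
5. n2.val = 24  [len(D.env) + 22]
6. n2.idx = "pnq"  [D.env ++ "q"]
7. n3.env = "zk"  ["zk"]
8. n4.mk = 17  [terminal]
9. n3.acc = 24  [c.mk + 7]
10. n3.sig = false  [c.mk > 17]
11. n5.cnt = 28  [D.acc * 2 - 20]
12. n5.fin = "yw"  ["yw"]
13. n6.fin = true  [terminal]
14. n7.key = 5  [terminal]
15. n5.acc = 7  [A.cnt + d.key - 26]
16. n8.sig = 5  [D.acc - 19]
17. n9.fin = true  [terminal]
18. n10.key = 17  [terminal]
19. n11.live = -1  [terminal]
20. n8.lab = 27  [B.sig + e.live + 23]
21. n2.env = 15  [B.lab - 12]
22. n1.acc = -5  [C.env - 20]
23. n1.sig = true  [C.env > 14]
24. n12.cnt = 5  [5]
25. n12.fin = "zw"  ["zw"]
26. n13.fin = true  [terminal]
27. n12.acc = 7  [len(A.fin) + 5]
28. n0.off = false  [A.acc > 7]

-5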